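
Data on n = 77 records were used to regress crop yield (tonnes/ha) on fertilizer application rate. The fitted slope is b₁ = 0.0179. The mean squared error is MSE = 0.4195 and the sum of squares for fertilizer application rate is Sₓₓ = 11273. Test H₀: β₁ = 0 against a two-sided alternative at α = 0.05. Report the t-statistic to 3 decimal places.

SE(b₁) = √(MSE/Sₓₓ) = √(0.4195/11273) = 0.00610023.
t = 0.0179 / 0.00610023 = 2.934.
df = n − 2 = 75.
Two-sided p ≈ 0.0044, which is < 0.05, so reject H₀.
There is evidence that fertilizer application rate is associated with crop yield.

t = 2.934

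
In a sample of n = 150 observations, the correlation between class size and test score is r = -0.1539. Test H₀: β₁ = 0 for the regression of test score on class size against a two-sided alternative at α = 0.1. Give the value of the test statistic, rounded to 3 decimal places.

t = r·√(n − 2)/√(1 − r²) = -0.1539·√148/√0.976315 = -1.895.
df = n − 2 = 148.
Two-sided p ≈ 0.0601, which is < 0.1, so reject H₀.
There is evidence of a linear association between class size and test score.

t = -1.895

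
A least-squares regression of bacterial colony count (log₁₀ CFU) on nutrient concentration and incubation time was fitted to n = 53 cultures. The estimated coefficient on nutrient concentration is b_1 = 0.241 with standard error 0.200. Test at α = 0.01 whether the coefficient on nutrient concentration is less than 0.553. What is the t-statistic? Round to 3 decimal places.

t = -1.560

H₀: β₁ = 0.553 vs H₁: β₁ < 0.553.
t = (b_1 − β₁⁰)/SE = (0.241 − 0.553) / 0.200 = -1.560.
df = n − k − 1 = 53 − 2 − 1 = 50.
One-sided p ≈ 0.0625, which is ≥ 0.01, so fail to reject H₀.
The data do not give significant evidence that the true slope on nutrient concentration is below 0.553 log₁₀ CFU per unit, holding the other predictors fixed.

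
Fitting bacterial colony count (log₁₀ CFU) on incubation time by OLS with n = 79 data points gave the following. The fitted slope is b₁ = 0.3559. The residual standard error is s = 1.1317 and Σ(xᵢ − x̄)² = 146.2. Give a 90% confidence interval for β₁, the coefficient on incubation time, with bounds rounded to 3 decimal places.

(0.200, 0.512)

SE(b₁) = s/√Sₓₓ = 1.1317/√146.2 = 0.0935961.
df = n − 2 = 77.
t* = t_{0.05, 77} = 1.664885.
Margin = t* × SE = 1.664885 × 0.0935961 = 0.15583.
CI: 0.3559 ± 0.15583 → (0.200, 0.512).
With 90% confidence, each one-unit increase in incubation time is associated with a change of between 0.200 and 0.512 log₁₀ CFU in bacterial colony count.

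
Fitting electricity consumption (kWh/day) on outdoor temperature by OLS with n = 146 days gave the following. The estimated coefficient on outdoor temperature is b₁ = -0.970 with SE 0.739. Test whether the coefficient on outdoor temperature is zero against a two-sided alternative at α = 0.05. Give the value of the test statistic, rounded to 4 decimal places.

H₀: β₁ = 0 vs H₁: β₁ ≠ 0.
t = (b₁ − β₁⁰)/SE = -0.970 / 0.739 = -1.3126.
df = n − 2 = 146 − 2 = 144.
Two-sided p ≈ 0.1914, which is ≥ 0.05, so fail to reject H₀.
The data do not give significant evidence of an association between outdoor temperature and electricity consumption.

t = -1.3126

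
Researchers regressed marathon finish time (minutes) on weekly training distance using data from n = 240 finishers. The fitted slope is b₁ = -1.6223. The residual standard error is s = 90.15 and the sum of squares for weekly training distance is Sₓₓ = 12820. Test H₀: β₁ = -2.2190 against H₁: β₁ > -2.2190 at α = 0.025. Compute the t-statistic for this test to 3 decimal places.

SE(b₁) = s/√Sₓₓ = 90.15/√12820 = 0.796199.
t = (-1.6223 − (-2.2190)) / 0.796199 = 0.749.
df = n − 2 = 238.
One-sided p ≈ 0.2272, which is ≥ 0.025, so fail to reject H₀.
The data do not give significant evidence that the true slope on weekly training distance exceeds -2.2190 minutes per unit.

t = 0.749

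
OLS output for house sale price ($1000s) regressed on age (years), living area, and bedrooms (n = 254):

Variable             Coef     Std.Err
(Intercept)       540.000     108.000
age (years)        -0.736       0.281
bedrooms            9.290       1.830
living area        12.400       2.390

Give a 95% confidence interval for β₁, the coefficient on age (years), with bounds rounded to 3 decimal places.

Read off: b = -0.736, SE = 0.281 for age (years).
df = n − k − 1 = 254 − 3 − 1 = 250.
t* = t_{0.025, 250} = 1.969498.
Margin = t* × SE = 1.969498 × 0.281 = 0.55343.
CI: -0.736 ± 0.55343 → (-1.289, -0.183).

(-1.289, -0.183)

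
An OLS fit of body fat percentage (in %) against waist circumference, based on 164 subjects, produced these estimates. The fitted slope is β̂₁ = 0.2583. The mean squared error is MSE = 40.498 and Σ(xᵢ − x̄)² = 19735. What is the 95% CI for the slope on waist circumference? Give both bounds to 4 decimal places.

SE(β̂₁) = √(MSE/Sₓₓ) = √(40.498/19735) = 0.0453.
df = n − 2 = 162.
t* = t_{0.025, 162} = 1.974716.
Margin = t* × SE = 1.974716 × 0.0453 = 0.089455.
CI: 0.2583 ± 0.089455 → (0.1688, 0.3478).
With 95% confidence, each one-unit increase in waist circumference is associated with a change of between 0.1688 and 0.3478 % in body fat percentage.

(0.1688, 0.3478)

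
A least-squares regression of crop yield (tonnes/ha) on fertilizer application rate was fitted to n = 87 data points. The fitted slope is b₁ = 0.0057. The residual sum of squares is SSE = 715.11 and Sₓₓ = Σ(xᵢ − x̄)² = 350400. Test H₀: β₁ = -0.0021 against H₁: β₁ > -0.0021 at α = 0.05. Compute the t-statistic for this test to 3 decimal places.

t = 1.592

MSE = SSE/(n − 2) = 715.11/85 = 8.41306.
SE(b₁) = √(MSE/Sₓₓ) = √(8.41306/350400) = 0.00489999.
t = (0.0057 − (-0.0021)) / 0.00489999 = 1.592.
df = n − 2 = 85.
One-sided p ≈ 0.0576, which is ≥ 0.05, so fail to reject H₀.
The data do not give significant evidence that the true slope on fertilizer application rate exceeds -0.0021 tonnes/ha per unit.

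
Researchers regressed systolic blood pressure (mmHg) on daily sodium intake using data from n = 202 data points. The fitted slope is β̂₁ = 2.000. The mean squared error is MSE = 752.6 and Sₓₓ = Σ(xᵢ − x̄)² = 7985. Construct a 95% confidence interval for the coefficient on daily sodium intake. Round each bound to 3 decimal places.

SE(β̂₁) = √(MSE/Sₓₓ) = √(752.6/7985) = 0.307004.
df = n − 2 = 200.
t* = t_{0.025, 200} = 1.971896.
Margin = t* × SE = 1.971896 × 0.307004 = 0.60538.
CI: 2.000 ± 0.60538 → (1.395, 2.605).
With 95% confidence, each one-unit increase in daily sodium intake is associated with a change of between 1.395 and 2.605 mmHg in systolic blood pressure.

(1.395, 2.605)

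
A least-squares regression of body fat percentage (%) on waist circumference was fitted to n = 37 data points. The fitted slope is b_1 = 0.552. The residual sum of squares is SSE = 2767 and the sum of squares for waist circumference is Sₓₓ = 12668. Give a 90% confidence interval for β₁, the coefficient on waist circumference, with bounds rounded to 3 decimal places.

(0.419, 0.685)

MSE = SSE/(n − 2) = 2767/35 = 79.0571.
SE(b_1) = √(MSE/Sₓₓ) = √(79.0571/12668) = 0.0789981.
df = n − 2 = 35.
t* = t_{0.05, 35} = 1.689572.
Margin = t* × SE = 1.689572 × 0.0789981 = 0.13347.
CI: 0.552 ± 0.13347 → (0.419, 0.685).
With 90% confidence, each one-unit increase in waist circumference is associated with a change of between 0.419 and 0.685 % in body fat percentage.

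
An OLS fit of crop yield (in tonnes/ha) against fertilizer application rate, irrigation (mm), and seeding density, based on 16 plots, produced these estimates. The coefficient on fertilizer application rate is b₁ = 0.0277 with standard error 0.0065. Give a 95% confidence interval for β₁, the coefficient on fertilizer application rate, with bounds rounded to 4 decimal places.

(0.0135, 0.0419)

df = n − k − 1 = 16 − 3 − 1 = 12.
t* = t_{0.025, 12} = 2.178813.
Margin = t* × SE = 2.178813 × 0.0065 = 0.014162.
CI: 0.0277 ± 0.014162 → (0.0135, 0.0419).
With 95% confidence, each one-unit increase in fertilizer application rate is associated with a change of between 0.0135 and 0.0419 tonnes/ha in crop yield, holding the other predictors fixed.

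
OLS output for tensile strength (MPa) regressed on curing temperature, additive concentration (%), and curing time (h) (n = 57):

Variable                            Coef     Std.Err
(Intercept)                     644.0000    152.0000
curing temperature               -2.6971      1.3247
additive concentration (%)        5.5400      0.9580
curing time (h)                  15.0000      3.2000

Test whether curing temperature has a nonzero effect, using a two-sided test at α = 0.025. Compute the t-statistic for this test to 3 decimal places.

Read off: b = -2.6971, SE = 1.3247 for curing temperature.
H₀: β₁ = 0 vs H₁: β₁ ≠ 0.
t = -2.6971 / 1.3247 = -2.036.
df = n − k − 1 = 57 − 3 − 1 = 53.
Two-sided p ≈ 0.0468, which is ≥ 0.025, so fail to reject H₀.
The data do not give significant evidence of an association between curing temperature and tensile strength, after adjusting for the other predictors.

t = -2.036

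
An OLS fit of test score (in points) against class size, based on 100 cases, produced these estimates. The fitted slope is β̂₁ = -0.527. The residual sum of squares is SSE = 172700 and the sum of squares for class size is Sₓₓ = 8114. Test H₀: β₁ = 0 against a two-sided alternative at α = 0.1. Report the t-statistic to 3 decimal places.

t = -1.131

MSE = SSE/(n − 2) = 172700/98 = 1762.24.
SE(β̂₁) = √(MSE/Sₓₓ) = √(1762.24/8114) = 0.466032.
t = -0.527 / 0.466032 = -1.131.
df = n − 2 = 98.
Two-sided p ≈ 0.2609, which is ≥ 0.1, so fail to reject H₀.
The data do not give significant evidence of an association between class size and test score.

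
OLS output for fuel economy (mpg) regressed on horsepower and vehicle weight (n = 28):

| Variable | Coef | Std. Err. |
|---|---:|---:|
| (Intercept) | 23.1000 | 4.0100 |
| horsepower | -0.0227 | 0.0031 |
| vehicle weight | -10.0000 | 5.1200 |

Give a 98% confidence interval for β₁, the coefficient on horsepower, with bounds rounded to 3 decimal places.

(-0.030, -0.015)

Read off: b = -0.0227, SE = 0.0031 for horsepower.
df = n − k − 1 = 28 − 2 − 1 = 25.
t* = t_{0.01, 25} = 2.485107.
Margin = t* × SE = 2.485107 × 0.0031 = 0.00770.
CI: -0.0227 ± 0.00770 → (-0.030, -0.015).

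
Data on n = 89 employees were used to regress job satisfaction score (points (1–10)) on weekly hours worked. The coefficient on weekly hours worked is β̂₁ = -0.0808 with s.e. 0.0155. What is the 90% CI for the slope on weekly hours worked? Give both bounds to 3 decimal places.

(-0.107, -0.055)

df = n − 2 = 89 − 2 = 87.
t* = t_{0.05, 87} = 1.662557.
Margin = t* × SE = 1.662557 × 0.0155 = 0.02577.
CI: -0.0808 ± 0.02577 → (-0.107, -0.055).
With 90% confidence, each one-unit increase in weekly hours worked is associated with a change of between -0.107 and -0.055 points (1–10) in job satisfaction score.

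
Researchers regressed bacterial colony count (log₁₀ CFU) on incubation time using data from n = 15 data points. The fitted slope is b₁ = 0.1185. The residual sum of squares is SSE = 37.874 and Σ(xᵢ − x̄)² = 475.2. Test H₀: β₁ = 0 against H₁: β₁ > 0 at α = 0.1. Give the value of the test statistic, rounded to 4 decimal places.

MSE = SSE/(n − 2) = 37.874/13 = 2.91338.
SE(b₁) = √(MSE/Sₓₓ) = √(2.91338/475.2) = 0.0782998.
t = 0.1185 / 0.0782998 = 1.5134.
df = n − 2 = 13.
One-sided p ≈ 0.0771, which is < 0.1, so reject H₀.
There is evidence that the true slope on incubation time is positive.

t = 1.5134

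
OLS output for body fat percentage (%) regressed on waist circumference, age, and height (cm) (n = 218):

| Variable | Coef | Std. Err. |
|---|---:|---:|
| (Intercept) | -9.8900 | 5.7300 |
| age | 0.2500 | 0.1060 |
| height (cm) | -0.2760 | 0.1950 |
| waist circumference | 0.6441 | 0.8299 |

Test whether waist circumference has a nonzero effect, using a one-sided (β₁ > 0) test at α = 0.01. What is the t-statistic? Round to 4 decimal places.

t = 0.7761

Read off: b = 0.6441, SE = 0.8299 for waist circumference.
H₀: β₁ = 0 vs H₁: β₁ > 0.
t = 0.6441 / 0.8299 = 0.7761.
df = n − k − 1 = 218 − 3 − 1 = 214.
One-sided p ≈ 0.2193, which is ≥ 0.01, so fail to reject H₀.
The data do not give significant evidence that the true slope on waist circumference is positive, holding the other predictors fixed.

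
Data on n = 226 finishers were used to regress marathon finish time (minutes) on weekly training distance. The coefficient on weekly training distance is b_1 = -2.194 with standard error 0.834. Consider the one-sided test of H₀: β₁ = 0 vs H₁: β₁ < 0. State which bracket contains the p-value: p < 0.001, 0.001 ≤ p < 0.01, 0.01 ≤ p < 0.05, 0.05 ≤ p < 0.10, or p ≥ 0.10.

0.001 ≤ p < 0.01

t = -2.194 / 0.834 = -2.631.
df = n − 2 = 226 − 2 = 224.
One-sided p = P(T_{224} < t) ≈ 0.0046.
So 0.001 ≤ p < 0.01.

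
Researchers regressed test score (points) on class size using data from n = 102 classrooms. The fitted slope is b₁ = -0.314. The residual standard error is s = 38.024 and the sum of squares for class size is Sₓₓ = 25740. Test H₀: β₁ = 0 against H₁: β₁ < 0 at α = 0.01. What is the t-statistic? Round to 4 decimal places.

SE(b₁) = s/√Sₓₓ = 38.024/√25740 = 0.237003.
t = -0.314 / 0.237003 = -1.3249.
df = n − 2 = 100.
One-sided p ≈ 0.0941, which is ≥ 0.01, so fail to reject H₀.
The data do not give significant evidence that the true slope on class size is negative.

t = -1.3249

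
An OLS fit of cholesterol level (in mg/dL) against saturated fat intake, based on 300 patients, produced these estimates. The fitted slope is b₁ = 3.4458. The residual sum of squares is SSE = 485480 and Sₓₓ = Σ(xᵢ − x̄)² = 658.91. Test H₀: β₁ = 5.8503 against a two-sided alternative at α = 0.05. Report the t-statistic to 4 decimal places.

t = -1.5292

MSE = SSE/(n − 2) = 485480/298 = 1629.13.
SE(b₁) = √(MSE/Sₓₓ) = √(1629.13/658.91) = 1.57241.
t = (3.4458 − 5.8503) / 1.57241 = -1.5292.
df = n − 2 = 298.
Two-sided p ≈ 0.1273, which is ≥ 0.05, so fail to reject H₀.
The data are consistent with a true slope of 5.8503 mg/dL per unit of saturated fat intake.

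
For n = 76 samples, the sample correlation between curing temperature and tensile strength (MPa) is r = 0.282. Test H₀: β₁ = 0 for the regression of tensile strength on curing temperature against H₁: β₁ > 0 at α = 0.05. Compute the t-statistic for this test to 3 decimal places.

t = 2.528

t = r·√(n − 2)/√(1 − r²) = 0.282·√74/√0.920476 = 2.528.
df = n − 2 = 74.
One-sided p ≈ 0.0068, which is < 0.05, so reject H₀.
There is evidence of a linear association between curing temperature and tensile strength.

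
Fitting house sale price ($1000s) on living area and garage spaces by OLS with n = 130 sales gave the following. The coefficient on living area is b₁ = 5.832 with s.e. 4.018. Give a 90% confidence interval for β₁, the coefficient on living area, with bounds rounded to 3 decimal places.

df = n − k − 1 = 130 − 2 − 1 = 127.
t* = t_{0.05, 127} = 1.65694.
Margin = t* × SE = 1.65694 × 4.018 = 6.65759.
CI: 5.832 ± 6.65759 → (-0.826, 12.490).
With 90% confidence, each one-unit increase in living area is associated with a change of between -0.826 and 12.490 $1000s in house sale price, holding the other predictors fixed.

(-0.826, 12.490)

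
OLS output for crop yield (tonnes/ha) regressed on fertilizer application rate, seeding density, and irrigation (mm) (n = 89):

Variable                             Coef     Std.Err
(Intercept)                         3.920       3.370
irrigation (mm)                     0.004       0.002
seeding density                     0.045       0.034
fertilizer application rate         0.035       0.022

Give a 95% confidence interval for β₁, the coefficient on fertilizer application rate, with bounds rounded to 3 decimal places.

Read off: b = 0.035, SE = 0.022 for fertilizer application rate.
df = n − k − 1 = 89 − 3 − 1 = 85.
t* = t_{0.025, 85} = 1.988268.
Margin = t* × SE = 1.988268 × 0.022 = 0.04374.
CI: 0.035 ± 0.04374 → (-0.009, 0.079).

(-0.009, 0.079)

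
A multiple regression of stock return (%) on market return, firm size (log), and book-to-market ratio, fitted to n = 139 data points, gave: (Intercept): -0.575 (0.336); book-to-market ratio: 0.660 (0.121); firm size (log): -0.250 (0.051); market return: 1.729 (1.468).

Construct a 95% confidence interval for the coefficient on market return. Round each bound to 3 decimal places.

Read off: b = 1.729, SE = 1.468 for market return.
df = n − k − 1 = 139 − 3 − 1 = 135.
t* = t_{0.025, 135} = 1.977692.
Margin = t* × SE = 1.977692 × 1.468 = 2.90325.
CI: 1.729 ± 2.90325 → (-1.174, 4.632).

(-1.174, 4.632)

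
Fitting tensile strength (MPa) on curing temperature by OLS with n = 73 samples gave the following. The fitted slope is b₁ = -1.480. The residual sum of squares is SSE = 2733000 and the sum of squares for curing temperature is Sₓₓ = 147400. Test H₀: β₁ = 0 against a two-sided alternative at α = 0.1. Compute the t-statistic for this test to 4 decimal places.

t = -2.8961

MSE = SSE/(n − 2) = 2733000/71 = 38493.
SE(b₁) = √(MSE/Sₓₓ) = √(38493/147400) = 0.511025.
t = -1.480 / 0.511025 = -2.8961.
df = n − 2 = 71.
Two-sided p ≈ 0.0050, which is < 0.1, so reject H₀.
There is evidence that curing temperature is associated with tensile strength.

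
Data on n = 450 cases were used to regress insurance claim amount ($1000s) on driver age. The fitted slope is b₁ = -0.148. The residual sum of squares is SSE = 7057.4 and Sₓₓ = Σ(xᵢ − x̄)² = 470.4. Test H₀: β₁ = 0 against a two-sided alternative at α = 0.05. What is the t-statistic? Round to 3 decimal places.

MSE = SSE/(n − 2) = 7057.4/448 = 15.7531.
SE(b₁) = √(MSE/Sₓₓ) = √(15.7531/470.4) = 0.182999.
t = -0.148 / 0.182999 = -0.809.
df = n − 2 = 448.
Two-sided p ≈ 0.4191, which is ≥ 0.05, so fail to reject H₀.
The data do not give significant evidence of an association between driver age and insurance claim amount.

t = -0.809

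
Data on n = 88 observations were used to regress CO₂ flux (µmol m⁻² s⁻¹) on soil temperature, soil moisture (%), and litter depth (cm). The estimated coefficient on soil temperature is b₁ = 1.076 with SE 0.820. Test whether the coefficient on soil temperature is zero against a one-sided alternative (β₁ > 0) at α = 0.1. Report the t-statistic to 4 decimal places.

H₀: β₁ = 0 vs H₁: β₁ > 0.
t = (b₁ − β₁⁰)/SE = 1.076 / 0.820 = 1.3122.
df = n − k − 1 = 88 − 3 − 1 = 84.
One-sided p ≈ 0.0965, which is < 0.1, so reject H₀.
There is evidence that the true slope on soil temperature is positive, holding the other predictors fixed.

t = 1.3122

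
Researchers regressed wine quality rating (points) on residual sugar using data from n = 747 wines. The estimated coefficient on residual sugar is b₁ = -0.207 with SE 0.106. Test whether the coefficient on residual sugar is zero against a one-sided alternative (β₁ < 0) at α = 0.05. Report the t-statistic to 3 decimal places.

t = -1.953

H₀: β₁ = 0 vs H₁: β₁ < 0.
t = (b₁ − β₁⁰)/SE = -0.207 / 0.106 = -1.953.
df = n − 2 = 747 − 2 = 745.
One-sided p ≈ 0.0256, which is < 0.05, so reject H₀.
There is evidence that the true slope on residual sugar is negative.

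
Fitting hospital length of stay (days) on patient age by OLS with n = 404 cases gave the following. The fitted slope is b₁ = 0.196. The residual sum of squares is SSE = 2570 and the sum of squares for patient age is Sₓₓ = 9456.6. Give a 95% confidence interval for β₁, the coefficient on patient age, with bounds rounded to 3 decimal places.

MSE = SSE/(n − 2) = 2570/402 = 6.39303.
SE(b₁) = √(MSE/Sₓₓ) = √(6.39303/9456.6) = 0.0260008.
df = n − 2 = 402.
t* = t_{0.025, 402} = 1.965883.
Margin = t* × SE = 1.965883 × 0.0260008 = 0.05111.
CI: 0.196 ± 0.05111 → (0.145, 0.247).
With 95% confidence, each one-unit increase in patient age is associated with a change of between 0.145 and 0.247 days in hospital length of stay.

(0.145, 0.247)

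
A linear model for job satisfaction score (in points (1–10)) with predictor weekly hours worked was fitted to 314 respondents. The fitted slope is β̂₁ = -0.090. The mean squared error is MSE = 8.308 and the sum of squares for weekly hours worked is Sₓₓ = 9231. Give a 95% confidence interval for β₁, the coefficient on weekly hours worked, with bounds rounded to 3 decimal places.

(-0.149, -0.031)

SE(β̂₁) = √(MSE/Sₓₓ) = √(8.308/9231) = 0.0300002.
df = n − 2 = 312.
t* = t_{0.025, 312} = 1.967596.
Margin = t* × SE = 1.967596 × 0.0300002 = 0.05903.
CI: -0.090 ± 0.05903 → (-0.149, -0.031).
With 95% confidence, each one-unit increase in weekly hours worked is associated with a change of between -0.149 and -0.031 points (1–10) in job satisfaction score.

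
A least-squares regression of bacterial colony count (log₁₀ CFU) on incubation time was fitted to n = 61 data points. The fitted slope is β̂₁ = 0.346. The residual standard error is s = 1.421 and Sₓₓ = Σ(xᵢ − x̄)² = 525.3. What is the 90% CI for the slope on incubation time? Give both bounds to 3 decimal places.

SE(β̂₁) = s/√Sₓₓ = 1.421/√525.3 = 0.0619998.
df = n − 2 = 59.
t* = t_{0.05, 59} = 1.671093.
Margin = t* × SE = 1.671093 × 0.0619998 = 0.10361.
CI: 0.346 ± 0.10361 → (0.242, 0.450).
With 90% confidence, each one-unit increase in incubation time is associated with a change of between 0.242 and 0.450 log₁₀ CFU in bacterial colony count.

(0.242, 0.450)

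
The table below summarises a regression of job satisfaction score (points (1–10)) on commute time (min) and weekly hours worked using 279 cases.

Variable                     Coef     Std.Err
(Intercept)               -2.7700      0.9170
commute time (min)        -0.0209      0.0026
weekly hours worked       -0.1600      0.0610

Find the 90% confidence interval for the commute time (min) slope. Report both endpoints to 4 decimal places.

(-0.0252, -0.0166)

Read off: b = -0.0209, SE = 0.0026 for commute time (min).
df = n − k − 1 = 279 − 2 − 1 = 276.
t* = t_{0.05, 276} = 1.650393.
Margin = t* × SE = 1.650393 × 0.0026 = 0.004291.
CI: -0.0209 ± 0.004291 → (-0.0252, -0.0166).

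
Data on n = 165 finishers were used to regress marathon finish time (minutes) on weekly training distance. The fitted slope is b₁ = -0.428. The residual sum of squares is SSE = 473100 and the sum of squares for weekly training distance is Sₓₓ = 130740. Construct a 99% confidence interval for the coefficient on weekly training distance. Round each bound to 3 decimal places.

(-0.816, -0.040)

MSE = SSE/(n − 2) = 473100/163 = 2902.45.
SE(b₁) = √(MSE/Sₓₓ) = √(2902.45/130740) = 0.148997.
df = n − 2 = 163.
t* = t_{0.005, 163} = 2.606328.
Margin = t* × SE = 2.606328 × 0.148997 = 0.38834.
CI: -0.428 ± 0.38834 → (-0.816, -0.040).
With 99% confidence, each one-unit increase in weekly training distance is associated with a change of between -0.816 and -0.040 minutes in marathon finish time.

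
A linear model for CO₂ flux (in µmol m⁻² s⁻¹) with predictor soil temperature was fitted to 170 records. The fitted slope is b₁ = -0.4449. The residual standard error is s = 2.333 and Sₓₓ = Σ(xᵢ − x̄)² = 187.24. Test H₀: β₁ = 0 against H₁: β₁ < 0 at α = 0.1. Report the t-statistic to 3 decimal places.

SE(b₁) = s/√Sₓₓ = 2.333/√187.24 = 0.170496.
t = -0.4449 / 0.170496 = -2.609.
df = n − 2 = 168.
One-sided p ≈ 0.0049, which is < 0.1, so reject H₀.
There is evidence that the true slope on soil temperature is negative.

t = -2.609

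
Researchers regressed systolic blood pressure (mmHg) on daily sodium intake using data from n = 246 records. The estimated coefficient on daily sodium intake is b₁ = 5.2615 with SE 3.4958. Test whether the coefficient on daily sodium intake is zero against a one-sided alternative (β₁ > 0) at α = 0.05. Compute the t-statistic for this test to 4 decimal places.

H₀: β₁ = 0 vs H₁: β₁ > 0.
t = (b₁ − β₁⁰)/SE = 5.2615 / 3.4958 = 1.5051.
df = n − 2 = 246 − 2 = 244.
One-sided p ≈ 0.0668, which is ≥ 0.05, so fail to reject H₀.
The data do not give significant evidence that the true slope on daily sodium intake is positive.

t = 1.5051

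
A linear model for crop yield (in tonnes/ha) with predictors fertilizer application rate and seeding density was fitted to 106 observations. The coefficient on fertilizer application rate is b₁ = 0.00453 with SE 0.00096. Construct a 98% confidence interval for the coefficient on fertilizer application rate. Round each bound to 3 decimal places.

df = n − k − 1 = 106 − 2 − 1 = 103.
t* = t_{0.01, 103} = 2.363098.
Margin = t* × SE = 2.363098 × 0.00096 = 0.00227.
CI: 0.00453 ± 0.00227 → (0.002, 0.007).
With 98% confidence, each one-unit increase in fertilizer application rate is associated with a change of between 0.002 and 0.007 tonnes/ha in crop yield, holding the other predictors fixed.

(0.002, 0.007)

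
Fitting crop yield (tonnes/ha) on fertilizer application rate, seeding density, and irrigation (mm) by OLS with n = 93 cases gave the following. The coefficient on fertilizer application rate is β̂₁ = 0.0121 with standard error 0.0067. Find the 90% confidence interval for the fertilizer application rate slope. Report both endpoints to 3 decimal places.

(0.001, 0.023)

df = n − k − 1 = 93 − 3 − 1 = 89.
t* = t_{0.05, 89} = 1.662155.
Margin = t* × SE = 1.662155 × 0.0067 = 0.01114.
CI: 0.0121 ± 0.01114 → (0.001, 0.023).
With 90% confidence, each one-unit increase in fertilizer application rate is associated with a change of between 0.001 and 0.023 tonnes/ha in crop yield, holding the other predictors fixed.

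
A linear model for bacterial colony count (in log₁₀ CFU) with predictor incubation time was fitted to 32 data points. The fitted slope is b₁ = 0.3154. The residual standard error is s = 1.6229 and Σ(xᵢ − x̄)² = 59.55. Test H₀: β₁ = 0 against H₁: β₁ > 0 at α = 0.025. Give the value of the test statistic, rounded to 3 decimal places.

t = 1.500

SE(b₁) = s/√Sₓₓ = 1.6229/√59.55 = 0.210306.
t = 0.3154 / 0.210306 = 1.500.
df = n − 2 = 30.
One-sided p ≈ 0.0721, which is ≥ 0.025, so fail to reject H₀.
The data do not give significant evidence that the true slope on incubation time is positive.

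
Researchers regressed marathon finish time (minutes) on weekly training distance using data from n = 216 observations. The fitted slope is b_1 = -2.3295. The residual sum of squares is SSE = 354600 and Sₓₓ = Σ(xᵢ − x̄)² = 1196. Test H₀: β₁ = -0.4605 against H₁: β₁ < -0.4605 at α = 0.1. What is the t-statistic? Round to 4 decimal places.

MSE = SSE/(n − 2) = 354600/214 = 1657.01.
SE(b_1) = √(MSE/Sₓₓ) = √(1657.01/1196) = 1.17706.
t = (-2.3295 − (-0.4605)) / 1.17706 = -1.5879.
df = n − 2 = 214.
One-sided p ≈ 0.0569, which is < 0.1, so reject H₀.
There is evidence that the true slope on weekly training distance is below -0.4605 minutes per unit.

t = -1.5879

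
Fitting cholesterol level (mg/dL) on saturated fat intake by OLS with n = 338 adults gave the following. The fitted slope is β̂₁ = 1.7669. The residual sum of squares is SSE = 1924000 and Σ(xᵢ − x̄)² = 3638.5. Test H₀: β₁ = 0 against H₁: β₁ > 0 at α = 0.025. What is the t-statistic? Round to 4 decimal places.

MSE = SSE/(n − 2) = 1924000/336 = 5726.19.
SE(β̂₁) = √(MSE/Sₓₓ) = √(5726.19/3638.5) = 1.2545.
t = 1.7669 / 1.2545 = 1.4084.
df = n − 2 = 336.
One-sided p ≈ 0.0800, which is ≥ 0.025, so fail to reject H₀.
The data do not give significant evidence that the true slope on saturated fat intake is positive.

t = 1.4084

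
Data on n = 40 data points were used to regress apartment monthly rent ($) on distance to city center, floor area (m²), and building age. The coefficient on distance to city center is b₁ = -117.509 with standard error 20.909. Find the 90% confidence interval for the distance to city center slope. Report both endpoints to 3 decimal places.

(-152.810, -82.208)

df = n − k − 1 = 40 − 3 − 1 = 36.
t* = t_{0.05, 36} = 1.688298.
Margin = t* × SE = 1.688298 × 20.909 = 35.30062.
CI: -117.509 ± 35.30062 → (-152.810, -82.208).
With 90% confidence, each one-unit increase in distance to city center is associated with a change of between -152.810 and -82.208 $ in apartment monthly rent, holding the other predictors fixed.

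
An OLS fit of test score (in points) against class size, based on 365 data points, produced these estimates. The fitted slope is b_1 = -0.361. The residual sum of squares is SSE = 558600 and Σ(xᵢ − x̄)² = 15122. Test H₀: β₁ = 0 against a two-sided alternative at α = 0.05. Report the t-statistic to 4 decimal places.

MSE = SSE/(n − 2) = 558600/363 = 1538.84.
SE(b_1) = √(MSE/Sₓₓ) = √(1538.84/15122) = 0.319001.
t = -0.361 / 0.319001 = -1.1317.
df = n − 2 = 363.
Two-sided p ≈ 0.2585, which is ≥ 0.05, so fail to reject H₀.
The data do not give significant evidence of an association between class size and test score.

t = -1.1317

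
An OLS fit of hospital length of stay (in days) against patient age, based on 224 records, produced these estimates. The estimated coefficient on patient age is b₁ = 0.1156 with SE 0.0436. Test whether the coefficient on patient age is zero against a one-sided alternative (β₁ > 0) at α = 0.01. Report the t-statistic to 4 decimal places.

H₀: β₁ = 0 vs H₁: β₁ > 0.
t = (b₁ − β₁⁰)/SE = 0.1156 / 0.0436 = 2.6514.
df = n − 2 = 224 − 2 = 222.
One-sided p ≈ 0.0043, which is < 0.01, so reject H₀.
There is evidence that the true slope on patient age is positive.

t = 2.6514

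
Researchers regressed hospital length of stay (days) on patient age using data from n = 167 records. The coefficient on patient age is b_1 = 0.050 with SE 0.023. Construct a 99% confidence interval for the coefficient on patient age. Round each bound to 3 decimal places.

(-0.010, 0.110)

df = n − 2 = 167 − 2 = 165.
t* = t_{0.005, 165} = 2.605954.
Margin = t* × SE = 2.605954 × 0.023 = 0.05994.
CI: 0.050 ± 0.05994 → (-0.010, 0.110).
With 99% confidence, each one-unit increase in patient age is associated with a change of between -0.010 and 0.110 days in hospital length of stay.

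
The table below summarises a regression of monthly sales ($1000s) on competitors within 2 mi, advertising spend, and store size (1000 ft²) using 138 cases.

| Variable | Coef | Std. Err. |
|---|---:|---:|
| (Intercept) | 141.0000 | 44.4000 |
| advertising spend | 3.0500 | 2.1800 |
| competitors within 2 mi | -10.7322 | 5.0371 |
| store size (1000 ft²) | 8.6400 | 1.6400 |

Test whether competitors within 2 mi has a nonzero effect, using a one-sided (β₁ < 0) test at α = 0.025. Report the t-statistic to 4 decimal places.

Read off: b = -10.7322, SE = 5.0371 for competitors within 2 mi.
H₀: β₁ = 0 vs H₁: β₁ < 0.
t = -10.7322 / 5.0371 = -2.1306.
df = n − k − 1 = 138 − 3 − 1 = 134.
One-sided p ≈ 0.0175, which is < 0.025, so reject H₀.
There is evidence that the true slope on competitors within 2 mi is negative, holding the other predictors fixed.

t = -2.1306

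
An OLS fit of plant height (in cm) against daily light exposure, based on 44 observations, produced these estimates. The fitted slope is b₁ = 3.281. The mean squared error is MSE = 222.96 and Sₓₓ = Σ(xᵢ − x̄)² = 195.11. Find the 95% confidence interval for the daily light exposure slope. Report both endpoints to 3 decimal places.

(1.124, 5.438)

SE(b₁) = √(MSE/Sₓₓ) = √(222.96/195.11) = 1.06899.
df = n − 2 = 42.
t* = t_{0.025, 42} = 2.018082.
Margin = t* × SE = 2.018082 × 1.06899 = 2.15731.
CI: 3.281 ± 2.15731 → (1.124, 5.438).
With 95% confidence, each one-unit increase in daily light exposure is associated with a change of between 1.124 and 5.438 cm in plant height.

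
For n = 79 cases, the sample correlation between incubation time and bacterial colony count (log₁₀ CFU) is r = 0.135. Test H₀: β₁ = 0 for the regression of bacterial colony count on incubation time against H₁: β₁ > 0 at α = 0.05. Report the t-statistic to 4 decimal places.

t = 1.1956

t = r·√(n − 2)/√(1 − r²) = 0.135·√77/√0.981775 = 1.1956.
df = n − 2 = 77.
One-sided p ≈ 0.1178, which is ≥ 0.05, so fail to reject H₀.
The data do not give significant evidence of a linear association between incubation time and bacterial colony count.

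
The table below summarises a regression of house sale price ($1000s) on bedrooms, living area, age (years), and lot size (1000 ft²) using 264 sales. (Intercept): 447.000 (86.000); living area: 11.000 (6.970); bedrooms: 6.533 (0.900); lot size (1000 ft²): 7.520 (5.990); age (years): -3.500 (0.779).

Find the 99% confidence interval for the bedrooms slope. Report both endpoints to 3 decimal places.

(4.198, 8.868)

Read off: b = 6.533, SE = 0.900 for bedrooms.
df = n − k − 1 = 264 − 4 − 1 = 259.
t* = t_{0.005, 259} = 2.594945.
Margin = t* × SE = 2.594945 × 0.900 = 2.33545.
CI: 6.533 ± 2.33545 → (4.198, 8.868).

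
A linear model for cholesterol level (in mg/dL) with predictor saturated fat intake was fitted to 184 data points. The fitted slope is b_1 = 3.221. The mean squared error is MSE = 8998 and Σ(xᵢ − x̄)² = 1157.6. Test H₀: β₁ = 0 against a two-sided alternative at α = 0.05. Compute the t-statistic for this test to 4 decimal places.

t = 1.1553

SE(b_1) = √(MSE/Sₓₓ) = √(8998/1157.6) = 2.78801.
t = 3.221 / 2.78801 = 1.1553.
df = n − 2 = 182.
Two-sided p ≈ 0.2495, which is ≥ 0.05, so fail to reject H₀.
The data do not give significant evidence of an association between saturated fat intake and cholesterol level.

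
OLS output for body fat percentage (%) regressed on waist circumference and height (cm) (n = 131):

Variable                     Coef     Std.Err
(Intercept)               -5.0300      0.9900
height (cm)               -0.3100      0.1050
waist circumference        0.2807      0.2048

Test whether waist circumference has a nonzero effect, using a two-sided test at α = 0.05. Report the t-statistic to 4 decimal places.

Read off: b = 0.2807, SE = 0.2048 for waist circumference.
H₀: β₁ = 0 vs H₁: β₁ ≠ 0.
t = 0.2807 / 0.2048 = 1.3706.
df = n − k − 1 = 131 − 2 − 1 = 128.
Two-sided p ≈ 0.1729, which is ≥ 0.05, so fail to reject H₀.
The data do not give significant evidence of an association between waist circumference and body fat percentage, after adjusting for the other predictors.

t = 1.3706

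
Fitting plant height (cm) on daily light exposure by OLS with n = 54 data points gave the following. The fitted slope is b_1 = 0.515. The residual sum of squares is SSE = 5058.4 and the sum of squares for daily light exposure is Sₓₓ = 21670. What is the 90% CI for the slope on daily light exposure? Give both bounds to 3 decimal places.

(0.403, 0.627)

MSE = SSE/(n − 2) = 5058.4/52 = 97.2769.
SE(b_1) = √(MSE/Sₓₓ) = √(97.2769/21670) = 0.0670001.
df = n − 2 = 52.
t* = t_{0.05, 52} = 1.674689.
Margin = t* × SE = 1.674689 × 0.0670001 = 0.11220.
CI: 0.515 ± 0.11220 → (0.403, 0.627).
With 90% confidence, each one-unit increase in daily light exposure is associated with a change of between 0.403 and 0.627 cm in plant height.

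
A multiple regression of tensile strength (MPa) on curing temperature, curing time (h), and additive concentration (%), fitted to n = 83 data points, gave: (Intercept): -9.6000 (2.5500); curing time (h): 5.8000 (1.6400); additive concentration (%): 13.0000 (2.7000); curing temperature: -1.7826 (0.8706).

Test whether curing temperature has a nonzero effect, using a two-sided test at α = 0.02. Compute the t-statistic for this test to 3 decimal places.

Read off: b = -1.7826, SE = 0.8706 for curing temperature.
H₀: β₁ = 0 vs H₁: β₁ ≠ 0.
t = -1.7826 / 0.8706 = -2.048.
df = n − k − 1 = 83 − 3 − 1 = 79.
Two-sided p ≈ 0.0439, which is ≥ 0.02, so fail to reject H₀.
The data do not give significant evidence of an association between curing temperature and tensile strength, after adjusting for the other predictors.

t = -2.048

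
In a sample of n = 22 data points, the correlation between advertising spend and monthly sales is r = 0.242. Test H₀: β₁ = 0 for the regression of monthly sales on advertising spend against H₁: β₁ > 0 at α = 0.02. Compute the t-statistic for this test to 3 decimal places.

t = 1.115

t = r·√(n − 2)/√(1 − r²) = 0.242·√20/√0.941436 = 1.115.
df = n − 2 = 20.
One-sided p ≈ 0.1389, which is ≥ 0.02, so fail to reject H₀.
The data do not give significant evidence of a linear association between advertising spend and monthly sales.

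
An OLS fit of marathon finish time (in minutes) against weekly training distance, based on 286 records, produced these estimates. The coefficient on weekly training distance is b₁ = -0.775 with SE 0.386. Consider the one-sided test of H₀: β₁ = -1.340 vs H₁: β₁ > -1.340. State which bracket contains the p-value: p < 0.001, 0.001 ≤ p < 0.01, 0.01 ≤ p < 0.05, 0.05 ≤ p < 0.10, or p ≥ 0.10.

0.05 ≤ p < 0.10

t = (-0.775 − (-1.340)) / 0.386 = 1.464.
df = n − 2 = 286 − 2 = 284.
One-sided p = P(T_{284} > t) ≈ 0.0722.
So 0.05 ≤ p < 0.10.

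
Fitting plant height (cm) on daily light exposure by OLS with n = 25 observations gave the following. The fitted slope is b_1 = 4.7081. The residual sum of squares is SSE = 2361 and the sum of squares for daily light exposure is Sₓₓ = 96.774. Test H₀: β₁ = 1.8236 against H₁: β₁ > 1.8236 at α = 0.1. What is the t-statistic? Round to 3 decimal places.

t = 2.801

MSE = SSE/(n − 2) = 2361/23 = 102.652.
SE(b_1) = √(MSE/Sₓₓ) = √(102.652/96.774) = 1.02992.
t = (4.7081 − 1.8236) / 1.02992 = 2.801.
df = n − 2 = 23.
One-sided p ≈ 0.0051, which is < 0.1, so reject H₀.
There is evidence that the true slope on daily light exposure exceeds 1.8236 cm per unit.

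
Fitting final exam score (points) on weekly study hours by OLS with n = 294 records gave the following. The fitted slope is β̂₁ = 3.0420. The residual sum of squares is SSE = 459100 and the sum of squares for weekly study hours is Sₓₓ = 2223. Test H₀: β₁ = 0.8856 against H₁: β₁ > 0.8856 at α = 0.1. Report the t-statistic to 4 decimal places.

t = 2.5641

MSE = SSE/(n − 2) = 459100/292 = 1572.26.
SE(β̂₁) = √(MSE/Sₓₓ) = √(1572.26/2223) = 0.840993.
t = (3.0420 − 0.8856) / 0.840993 = 2.5641.
df = n − 2 = 292.
One-sided p ≈ 0.0054, which is < 0.1, so reject H₀.
There is evidence that the true slope on weekly study hours exceeds 0.8856 points per unit.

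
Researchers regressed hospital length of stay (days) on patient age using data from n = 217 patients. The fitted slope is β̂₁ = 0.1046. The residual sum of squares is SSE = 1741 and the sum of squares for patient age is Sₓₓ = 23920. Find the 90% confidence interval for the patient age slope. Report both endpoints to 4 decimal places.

MSE = SSE/(n − 2) = 1741/215 = 8.09767.
SE(β̂₁) = √(MSE/Sₓₓ) = √(8.09767/23920) = 0.0183992.
df = n − 2 = 215.
t* = t_{0.05, 215} = 1.651972.
Margin = t* × SE = 1.651972 × 0.0183992 = 0.030395.
CI: 0.1046 ± 0.030395 → (0.0742, 0.1350).
With 90% confidence, each one-unit increase in patient age is associated with a change of between 0.0742 and 0.1350 days in hospital length of stay.

(0.0742, 0.1350)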